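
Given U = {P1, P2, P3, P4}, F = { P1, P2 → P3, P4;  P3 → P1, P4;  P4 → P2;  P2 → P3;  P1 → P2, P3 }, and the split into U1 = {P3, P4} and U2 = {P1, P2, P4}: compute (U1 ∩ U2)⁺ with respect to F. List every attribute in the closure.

P1, P2, P3, P4

U1 ∩ U2 = {P4}.
P4 → P2 applies, adding P2
P2 → P3 applies, adding P3
P3 → P1, P4 applies, adding P1
Closure: {P1, P2, P3, P4}.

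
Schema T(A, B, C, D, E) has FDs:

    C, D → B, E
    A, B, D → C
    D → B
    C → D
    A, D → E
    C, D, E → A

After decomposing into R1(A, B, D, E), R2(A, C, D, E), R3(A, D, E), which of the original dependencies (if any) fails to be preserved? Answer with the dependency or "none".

C, D → B, E: restricted closure across fragments reaches B, E.
A, B, D → C: restricted closure across fragments reaches C.
D → B lies within R1.
C → D lies within R2.
A, D → E lies within R1.
C, D, E → A lies within R2.
Every dependency is enforceable on the fragments, so the decomposition is dependency-preserving.

none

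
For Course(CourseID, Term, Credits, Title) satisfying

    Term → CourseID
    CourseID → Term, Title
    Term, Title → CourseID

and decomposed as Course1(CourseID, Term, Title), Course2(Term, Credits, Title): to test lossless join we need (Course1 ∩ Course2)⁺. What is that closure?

Course1 ∩ Course2 = {Term, Title}.
Term → CourseID applies, adding CourseID
Closure: {CourseID, Term, Title}.

CourseID, Term, Title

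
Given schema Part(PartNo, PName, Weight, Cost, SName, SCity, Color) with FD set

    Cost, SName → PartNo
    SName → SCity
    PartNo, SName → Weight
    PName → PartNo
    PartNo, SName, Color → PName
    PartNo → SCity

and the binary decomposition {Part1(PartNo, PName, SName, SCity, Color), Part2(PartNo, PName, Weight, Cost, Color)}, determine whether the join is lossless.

Common attributes: Part1 ∩ Part2 = {PartNo, PName, Color}.
Closure of {PartNo, PName, Color}: PartNo → SCity applies, adding SCity. So (PartNo, PName, Color)⁺ = {PartNo, PName, SCity, Color}.
The closure contains neither all of Part1 = {PartNo, PName, SName, SCity, Color} nor all of Part2 = {PartNo, PName, Weight, Cost, Color}, so the common attributes are not a superkey of either fragment. The join is lossy.

No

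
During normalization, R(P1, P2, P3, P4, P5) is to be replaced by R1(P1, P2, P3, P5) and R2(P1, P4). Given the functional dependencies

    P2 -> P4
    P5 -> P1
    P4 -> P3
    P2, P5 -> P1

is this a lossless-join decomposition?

Common attributes: R1 ∩ R2 = {P1}.
No dependency enlarges {P1}, so (P1)⁺ = {P1}.
The closure contains neither all of R1 = {P1, P2, P3, P5} nor all of R2 = {P1, P4}, so the common attributes are not a superkey of either fragment. The join is lossy.

No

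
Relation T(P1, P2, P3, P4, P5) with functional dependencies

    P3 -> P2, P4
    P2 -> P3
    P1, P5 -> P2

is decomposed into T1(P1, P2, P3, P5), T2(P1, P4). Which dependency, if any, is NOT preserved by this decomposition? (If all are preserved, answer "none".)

Check P3 → P2, P4: no single fragment contains all of {P2, P3, P4}, and the restricted closure of {P3} across the fragments never reaches {P2, P4}.
P2 → P3 is preserved.
P1, P5 → P2 is preserved.

P3 -> P2, P4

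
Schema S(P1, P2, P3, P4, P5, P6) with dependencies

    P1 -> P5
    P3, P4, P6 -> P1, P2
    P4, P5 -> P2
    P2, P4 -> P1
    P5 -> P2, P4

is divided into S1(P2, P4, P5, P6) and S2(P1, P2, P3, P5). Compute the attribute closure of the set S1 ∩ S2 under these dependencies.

S1 ∩ S2 = {P2, P5}.
P5 → P2, P4 applies, adding P4
P2, P4 → P1 applies, adding P1
Closure: {P1, P2, P4, P5}.

P1, P2, P4, P5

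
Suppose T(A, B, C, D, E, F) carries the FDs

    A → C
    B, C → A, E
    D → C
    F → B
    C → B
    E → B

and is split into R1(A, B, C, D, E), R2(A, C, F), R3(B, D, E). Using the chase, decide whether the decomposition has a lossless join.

Chase test. Columns are A, B, C, D, E, F; row i has aⱼ where attribute j ∈ Ri, else bᵢⱼ.
Initial tableau (one row per fragment):
  row 1: a1 a2 a3 a4 a5 b16
  row 2: a1 b22 a3 b24 b25 a6
  row 3: b31 a2 b33 a4 a5 b36
Rows 1 and 3 agree on D; apply D→C and equate their C entries.
Rows 1 and 2 agree on C; apply C→B and equate their B entries.
Rows 1 and 2 agree on B, C; apply B, C→A, E and equate their A, E entries.
Rows 1 and 3 agree on B, C; apply B, C→A, E and equate their A, E entries.
No row becomes fully distinguished — the join is lossy.

No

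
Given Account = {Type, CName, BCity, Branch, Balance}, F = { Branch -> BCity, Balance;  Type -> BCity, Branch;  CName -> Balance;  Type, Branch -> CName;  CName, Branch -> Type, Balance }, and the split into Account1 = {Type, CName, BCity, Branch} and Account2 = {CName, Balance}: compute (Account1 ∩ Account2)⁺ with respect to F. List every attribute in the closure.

CName, Balance

Account1 ∩ Account2 = {CName}.
CName → Balance applies, adding Balance
Closure: {CName, Balance}.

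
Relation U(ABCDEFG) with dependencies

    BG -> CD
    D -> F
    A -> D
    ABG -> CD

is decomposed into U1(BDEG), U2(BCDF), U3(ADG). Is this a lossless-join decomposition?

Chase test. Columns are ABCDEFG; row i has aⱼ where attribute j ∈ Ui, else bᵢⱼ.
Initial tableau (one row per fragment):
  row 1: b11 a2 b13 a4 a5 b16 a7
  row 2: b21 a2 a3 a4 b25 a6 b27
  row 3: a1 b32 b33 a4 b35 b36 a7
Rows 1 and 2 agree on D; apply D→F and equate their F entries.
Rows 1 and 3 agree on D; apply D→F and equate their F entries.
No row becomes fully distinguished — the join is lossy.

No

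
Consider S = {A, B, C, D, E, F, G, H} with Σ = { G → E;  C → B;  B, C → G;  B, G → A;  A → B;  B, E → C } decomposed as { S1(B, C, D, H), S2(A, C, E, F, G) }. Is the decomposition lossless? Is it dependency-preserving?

Lossless test: (C)⁺ = {A, B, C, E, G}, which is a superkey of neither fragment — lossy.
Dependency preservation: the restricted closure of {B, G} across the fragments never reaches {A}, so B, G → A cannot be enforced without a join — not preserved.

lossy and not dependency-preserving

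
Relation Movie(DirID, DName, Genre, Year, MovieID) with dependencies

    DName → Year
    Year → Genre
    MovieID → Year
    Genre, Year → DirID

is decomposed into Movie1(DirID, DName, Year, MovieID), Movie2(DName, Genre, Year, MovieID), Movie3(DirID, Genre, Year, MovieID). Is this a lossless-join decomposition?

Yes

Chase test. Columns are DirID, DName, Genre, Year, MovieID; row i has aⱼ where attribute j ∈ Moviei, else bᵢⱼ.
Initial tableau (one row per fragment):
  row 1: a1 a2 b13 a4 a5
  row 2: b21 a2 a3 a4 a5
  row 3: a1 b32 a3 a4 a5
Rows 1 and 2 agree on Year; apply Year→Genre and equate their Genre entries.
Rows 1 and 2 agree on Genre, Year; apply Genre, Year→DirID and equate their DirID entries.
Row 1 is now all distinguished symbols — the join is lossless.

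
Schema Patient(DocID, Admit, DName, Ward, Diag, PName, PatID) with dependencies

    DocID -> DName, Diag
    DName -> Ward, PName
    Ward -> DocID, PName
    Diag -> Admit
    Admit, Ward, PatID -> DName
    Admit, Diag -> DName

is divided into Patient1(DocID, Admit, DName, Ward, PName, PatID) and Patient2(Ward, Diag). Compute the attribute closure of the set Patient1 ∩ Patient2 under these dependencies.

DocID, Admit, DName, Ward, Diag, PName

Patient1 ∩ Patient2 = {Ward}.
Ward → DocID, PName applies, adding DocID, PName
DocID → DName, Diag applies, adding DName, Diag
Diag → Admit applies, adding Admit
Closure: {DocID, Admit, DName, Ward, Diag, PName}.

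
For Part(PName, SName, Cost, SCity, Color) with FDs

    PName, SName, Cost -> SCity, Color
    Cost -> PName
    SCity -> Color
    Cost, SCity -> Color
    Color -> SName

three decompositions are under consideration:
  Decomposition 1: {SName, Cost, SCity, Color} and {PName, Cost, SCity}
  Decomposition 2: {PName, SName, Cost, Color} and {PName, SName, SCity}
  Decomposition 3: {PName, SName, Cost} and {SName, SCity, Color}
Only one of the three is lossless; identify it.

Decomposition 1

Decomposition 1: common = {Cost, SCity}, closure = {PName, SName, Cost, SCity, Color} → lossless.
Decomposition 2: common = {PName, SName}, closure = {PName, SName} → lossy.
Decomposition 3: common = {SName}, closure = {SName} → lossy.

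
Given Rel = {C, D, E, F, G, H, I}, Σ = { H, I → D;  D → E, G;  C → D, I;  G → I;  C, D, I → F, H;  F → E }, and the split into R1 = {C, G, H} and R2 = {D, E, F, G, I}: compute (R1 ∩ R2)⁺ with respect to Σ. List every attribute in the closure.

G, I

R1 ∩ R2 = {G}.
G → I applies, adding I
Closure: {G, I}.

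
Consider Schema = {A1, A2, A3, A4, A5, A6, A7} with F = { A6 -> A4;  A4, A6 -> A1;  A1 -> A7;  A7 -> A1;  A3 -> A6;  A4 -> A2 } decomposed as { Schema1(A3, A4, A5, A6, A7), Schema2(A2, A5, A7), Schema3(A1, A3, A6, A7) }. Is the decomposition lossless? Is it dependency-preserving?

Lossless test (chase): Rows 1 and 3 agree on A6; apply A6→A4 and equate their A4 entries. Rows 1 and 3 agree on A4, A6; apply A4, A6→A1 and equate their A1 entries. Rows 1 and 2 agree on A7; apply A7→A1 and equate their A1 entries. Rows 1 and 3 agree on A4; apply A4→A2 and equate their A2 entries. No row becomes fully distinguished — the join is lossy.
Dependency preservation: the restricted closure of {A4} across the fragments never reaches {A2}, so A4 → A2 cannot be enforced without a join — not preserved.

lossy and not dependency-preserving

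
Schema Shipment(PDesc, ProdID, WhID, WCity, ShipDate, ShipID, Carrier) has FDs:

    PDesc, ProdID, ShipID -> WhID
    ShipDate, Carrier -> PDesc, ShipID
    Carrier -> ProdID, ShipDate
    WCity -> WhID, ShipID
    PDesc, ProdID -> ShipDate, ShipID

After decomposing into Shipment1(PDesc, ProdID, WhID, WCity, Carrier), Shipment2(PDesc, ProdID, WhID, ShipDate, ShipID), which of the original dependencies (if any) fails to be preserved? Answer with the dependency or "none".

Check WCity → WhID, ShipID: no single fragment contains all of {WhID, WCity, ShipID}, and the restricted closure of {WCity} across the fragments never reaches {WhID, ShipID}.
PDesc, ProdID, ShipID → WhID is preserved.
ShipDate, Carrier → PDesc, ShipID is preserved.
Carrier → ProdID, ShipDate is preserved.
PDesc, ProdID → ShipDate, ShipID is preserved.

WCity -> WhID, ShipID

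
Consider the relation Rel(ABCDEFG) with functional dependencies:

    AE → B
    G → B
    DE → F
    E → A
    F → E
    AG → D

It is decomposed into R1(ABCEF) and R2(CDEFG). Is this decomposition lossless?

Yes

Common attributes: R1 ∩ R2 = {CEF}.
Closure of {CEF}: E → A applies, adding A; AE → B applies, adding B. So (CEF)⁺ = {ABCEF}.
This closure contains every attribute of R1, so R1 ∩ R2 → R1. The join is lossless.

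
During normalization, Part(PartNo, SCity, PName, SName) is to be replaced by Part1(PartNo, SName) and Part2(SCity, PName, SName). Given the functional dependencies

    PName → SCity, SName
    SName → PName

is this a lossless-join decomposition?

Yes

Common attributes: Part1 ∩ Part2 = {SName}.
Closure of {SName}: SName → PName applies, adding PName; PName → SCity, SName applies, adding SCity. So (SName)⁺ = {SCity, PName, SName}.
This closure contains every attribute of Part2, so Part1 ∩ Part2 → Part2. The join is lossless.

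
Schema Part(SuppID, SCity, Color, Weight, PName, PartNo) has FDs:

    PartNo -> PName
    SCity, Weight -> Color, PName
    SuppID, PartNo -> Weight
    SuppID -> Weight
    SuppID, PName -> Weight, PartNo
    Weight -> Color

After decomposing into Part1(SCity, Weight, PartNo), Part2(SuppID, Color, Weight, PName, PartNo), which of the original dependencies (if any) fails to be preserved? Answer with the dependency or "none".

Check SCity, Weight → Color, PName: no single fragment contains all of {SCity, Color, Weight, PName}, and the restricted closure of {SCity, Weight} across the fragments never reaches {Color, PName}.
PartNo → PName is preserved.
SuppID, PartNo → Weight is preserved.
SuppID → Weight is preserved.
SuppID, PName → Weight, PartNo is preserved.
Weight → Color is preserved.

SCity, Weight -> Color, PName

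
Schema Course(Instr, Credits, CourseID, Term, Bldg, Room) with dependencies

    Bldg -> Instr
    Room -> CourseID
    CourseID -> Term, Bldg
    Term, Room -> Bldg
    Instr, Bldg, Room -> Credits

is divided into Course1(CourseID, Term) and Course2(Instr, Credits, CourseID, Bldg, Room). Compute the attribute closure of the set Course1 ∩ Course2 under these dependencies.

Course1 ∩ Course2 = {CourseID}.
CourseID → Term, Bldg applies, adding Term, Bldg
Bldg → Instr applies, adding Instr
Closure: {Instr, CourseID, Term, Bldg}.

Instr, CourseID, Term, Bldg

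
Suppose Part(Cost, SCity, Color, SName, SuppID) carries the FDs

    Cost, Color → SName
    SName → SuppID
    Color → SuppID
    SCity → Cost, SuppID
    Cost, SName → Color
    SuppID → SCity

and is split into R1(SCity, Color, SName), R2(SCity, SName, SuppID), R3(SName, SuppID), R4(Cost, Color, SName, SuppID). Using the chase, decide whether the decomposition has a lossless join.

Yes

Chase test. Columns are Cost, SCity, Color, SName, SuppID; row i has aⱼ where attribute j ∈ Ri, else bᵢⱼ.
Initial tableau (one row per fragment):
  row 1: b11 a2 a3 a4 b15
  row 2: b21 a2 b23 a4 a5
  row 3: b31 b32 b33 a4 a5
  row 4: a1 b42 a3 a4 a5
Rows 1 and 2 agree on SName; apply SName→SuppID and equate their SuppID entries.
Rows 1 and 2 agree on SCity; apply SCity→Cost, SuppID and equate their Cost, SuppID entries.
Rows 1 and 2 agree on Cost, SName; apply Cost, SName→Color and equate their Color entries.
Rows 1 and 3 agree on SuppID; apply SuppID→SCity and equate their SCity entries.
Rows 1 and 4 agree on SuppID; apply SuppID→SCity and equate their SCity entries.
Rows 1 and 3 agree on SCity; apply SCity→Cost, SuppID and equate their Cost, SuppID entries.
Rows 1 and 4 agree on SCity; apply SCity→Cost, SuppID and equate their Cost, SuppID entries.
Rows 1 and 3 agree on Cost, SName; apply Cost, SName→Color and equate their Color entries.
Row 1 is now all distinguished symbols — the join is lossless.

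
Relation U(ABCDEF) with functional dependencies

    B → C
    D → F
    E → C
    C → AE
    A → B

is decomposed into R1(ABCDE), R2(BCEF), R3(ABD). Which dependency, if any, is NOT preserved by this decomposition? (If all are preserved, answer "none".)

D → F

Check D → F: no single fragment contains all of {DF}, and the restricted closure of {D} across the fragments never reaches {F}.
B → C is preserved.
E → C is preserved.
C → AE is preserved.
A → B is preserved.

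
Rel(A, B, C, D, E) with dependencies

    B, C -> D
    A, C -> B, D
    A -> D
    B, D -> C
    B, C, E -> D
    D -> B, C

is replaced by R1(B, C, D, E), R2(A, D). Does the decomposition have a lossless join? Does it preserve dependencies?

Lossless test: (D)⁺ = {B, C, D}, which is a superkey of neither fragment — lossy.
Dependency preservation: A, C → B, D is not contained in any single fragment, but the restricted closure of its left-hand side across the fragments still reaches the right-hand side; the remaining FDs each lie inside some fragment. All dependencies are preserved.

lossy but dependency-preserving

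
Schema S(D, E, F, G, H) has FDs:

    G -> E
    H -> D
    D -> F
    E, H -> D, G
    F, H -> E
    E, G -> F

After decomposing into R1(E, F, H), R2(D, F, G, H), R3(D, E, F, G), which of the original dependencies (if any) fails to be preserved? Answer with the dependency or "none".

none

G → E lies within R3.
H → D lies within R2.
D → F lies within R2.
E, H → D, G: restricted closure across fragments reaches D, G.
F, H → E lies within R1.
E, G → F lies within R3.
Every dependency is enforceable on the fragments, so the decomposition is dependency-preserving.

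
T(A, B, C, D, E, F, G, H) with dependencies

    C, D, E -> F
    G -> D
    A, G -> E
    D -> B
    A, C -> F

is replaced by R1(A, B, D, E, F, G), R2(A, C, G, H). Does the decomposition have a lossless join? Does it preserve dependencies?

lossy and not dependency-preserving

Lossless test: (A, G)⁺ = {A, B, D, E, G}, which is a superkey of neither fragment — lossy.
Dependency preservation: the restricted closure of {C, D, E} across the fragments never reaches {F}, so C, D, E → F cannot be enforced without a join — not preserved.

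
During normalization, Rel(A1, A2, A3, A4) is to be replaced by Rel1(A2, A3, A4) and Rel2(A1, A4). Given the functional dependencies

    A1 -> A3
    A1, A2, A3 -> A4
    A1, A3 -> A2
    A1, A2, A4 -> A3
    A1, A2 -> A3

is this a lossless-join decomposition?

No

Common attributes: Rel1 ∩ Rel2 = {A4}.
No dependency enlarges {A4}, so (A4)⁺ = {A4}.
The closure contains neither all of Rel1 = {A2, A3, A4} nor all of Rel2 = {A1, A4}, so the common attributes are not a superkey of either fragment. The join is lossy.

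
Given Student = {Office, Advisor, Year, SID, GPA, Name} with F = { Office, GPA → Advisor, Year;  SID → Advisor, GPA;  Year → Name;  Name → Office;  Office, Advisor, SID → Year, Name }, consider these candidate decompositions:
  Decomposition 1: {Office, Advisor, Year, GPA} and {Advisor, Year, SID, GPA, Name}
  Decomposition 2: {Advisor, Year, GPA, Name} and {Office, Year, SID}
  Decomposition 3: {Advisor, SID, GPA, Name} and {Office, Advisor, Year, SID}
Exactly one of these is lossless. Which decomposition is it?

Decomposition 1: common = {Advisor, Year, GPA}, closure = {Office, Advisor, Year, GPA, Name} → lossless.
Decomposition 2: common = {Year}, closure = {Office, Year, Name} → lossy.
Decomposition 3: common = {Advisor, SID}, closure = {Advisor, SID, GPA} → lossy.

Decomposition 1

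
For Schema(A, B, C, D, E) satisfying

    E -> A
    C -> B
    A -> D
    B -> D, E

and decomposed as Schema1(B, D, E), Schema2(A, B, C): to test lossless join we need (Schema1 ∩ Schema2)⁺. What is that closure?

A, B, D, E

Schema1 ∩ Schema2 = {B}.
B → D, E applies, adding D, E
E → A applies, adding A
Closure: {A, B, D, E}.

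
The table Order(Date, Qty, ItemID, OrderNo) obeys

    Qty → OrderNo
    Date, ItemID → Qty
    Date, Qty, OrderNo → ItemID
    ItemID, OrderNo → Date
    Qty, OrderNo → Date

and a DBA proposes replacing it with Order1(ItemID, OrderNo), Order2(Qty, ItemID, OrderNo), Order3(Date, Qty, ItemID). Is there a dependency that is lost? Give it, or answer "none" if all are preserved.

Qty → OrderNo lies within Order2.
Date, ItemID → Qty lies within Order3.
Date, Qty, OrderNo → ItemID: restricted closure across fragments reaches ItemID.
ItemID, OrderNo → Date: restricted closure across fragments reaches Date.
Qty, OrderNo → Date: restricted closure across fragments reaches Date.
Every dependency is enforceable on the fragments, so the decomposition is dependency-preserving.

none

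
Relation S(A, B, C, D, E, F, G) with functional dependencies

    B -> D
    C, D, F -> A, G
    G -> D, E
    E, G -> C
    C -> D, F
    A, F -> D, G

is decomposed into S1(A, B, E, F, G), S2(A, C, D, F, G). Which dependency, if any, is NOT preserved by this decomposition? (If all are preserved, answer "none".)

Check B → D: no single fragment contains all of {B, D}, and the restricted closure of {B} across the fragments never reaches {D}.
C, D, F → A, G is preserved.
G → D, E is preserved.
E, G → C is preserved.
C → D, F is preserved.
A, F → D, G is preserved.

B -> D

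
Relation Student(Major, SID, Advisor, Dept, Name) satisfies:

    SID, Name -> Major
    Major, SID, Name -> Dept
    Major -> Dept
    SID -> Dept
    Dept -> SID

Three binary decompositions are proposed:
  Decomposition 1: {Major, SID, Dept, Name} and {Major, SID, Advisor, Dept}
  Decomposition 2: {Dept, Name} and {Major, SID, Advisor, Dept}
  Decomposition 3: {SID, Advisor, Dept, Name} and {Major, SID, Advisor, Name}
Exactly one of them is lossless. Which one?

Decomposition 1: common = {Major, SID, Dept}, closure = {Major, SID, Dept} → lossy.
Decomposition 2: common = {Dept}, closure = {SID, Dept} → lossy.
Decomposition 3: common = {SID, Advisor, Name}, closure = {Major, SID, Advisor, Dept, Name} → lossless.

Decomposition 3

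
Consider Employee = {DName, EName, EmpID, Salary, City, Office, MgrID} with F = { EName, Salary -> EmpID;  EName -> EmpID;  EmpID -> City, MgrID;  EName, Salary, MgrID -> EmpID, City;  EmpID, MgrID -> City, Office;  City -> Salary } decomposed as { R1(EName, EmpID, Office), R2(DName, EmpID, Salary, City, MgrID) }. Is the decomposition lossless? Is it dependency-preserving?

lossy but dependency-preserving

Lossless test: (EmpID)⁺ = {EmpID, Salary, City, Office, MgrID}, which is a superkey of neither fragment — lossy.
Dependency preservation: EName, Salary → EmpID; EName, Salary, MgrID → EmpID, City; EmpID, MgrID → City, Office are not contained in any single fragment, but the restricted closure of each left-hand side across the fragments still reaches the right-hand side; the remaining FDs each lie inside some fragment. All dependencies are preserved.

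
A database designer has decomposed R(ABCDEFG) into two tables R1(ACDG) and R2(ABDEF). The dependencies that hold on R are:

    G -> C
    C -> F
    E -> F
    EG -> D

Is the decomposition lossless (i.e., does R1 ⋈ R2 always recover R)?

Common attributes: R1 ∩ R2 = {AD}.
No dependency enlarges {AD}, so (AD)⁺ = {AD}.
The closure contains neither all of R1 = {ACDG} nor all of R2 = {ABDEF}, so the common attributes are not a superkey of either fragment. The join is lossy.

No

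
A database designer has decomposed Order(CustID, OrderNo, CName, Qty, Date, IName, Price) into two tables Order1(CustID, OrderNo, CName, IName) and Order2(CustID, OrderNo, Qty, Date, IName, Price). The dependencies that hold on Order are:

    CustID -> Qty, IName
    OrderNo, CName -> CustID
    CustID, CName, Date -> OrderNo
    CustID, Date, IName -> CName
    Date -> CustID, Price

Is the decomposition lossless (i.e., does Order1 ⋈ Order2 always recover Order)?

Common attributes: Order1 ∩ Order2 = {CustID, OrderNo, IName}.
Closure of {CustID, OrderNo, IName}: CustID → Qty, IName applies, adding Qty. So (CustID, OrderNo, IName)⁺ = {CustID, OrderNo, Qty, IName}.
The closure contains neither all of Order1 = {CustID, OrderNo, CName, IName} nor all of Order2 = {CustID, OrderNo, Qty, Date, IName, Price}, so the common attributes are not a superkey of either fragment. The join is lossy.

No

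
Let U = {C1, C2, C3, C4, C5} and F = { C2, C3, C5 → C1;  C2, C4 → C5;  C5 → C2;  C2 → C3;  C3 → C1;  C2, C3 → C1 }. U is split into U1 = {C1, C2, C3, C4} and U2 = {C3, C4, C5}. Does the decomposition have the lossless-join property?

No

Common attributes: U1 ∩ U2 = {C3, C4}.
Closure of {C3, C4}: C3 → C1 applies, adding C1. So (C3, C4)⁺ = {C1, C3, C4}.
The closure contains neither all of U1 = {C1, C2, C3, C4} nor all of U2 = {C3, C4, C5}, so the common attributes are not a superkey of either fragment. The join is lossy.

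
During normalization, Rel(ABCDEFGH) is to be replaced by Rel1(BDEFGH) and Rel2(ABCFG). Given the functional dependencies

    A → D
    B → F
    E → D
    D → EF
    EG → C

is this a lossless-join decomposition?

Common attributes: Rel1 ∩ Rel2 = {BFG}.
No dependency enlarges {BFG}, so (BFG)⁺ = {BFG}.
The closure contains neither all of Rel1 = {BDEFGH} nor all of Rel2 = {ABCFG}, so the common attributes are not a superkey of either fragment. The join is lossy.

No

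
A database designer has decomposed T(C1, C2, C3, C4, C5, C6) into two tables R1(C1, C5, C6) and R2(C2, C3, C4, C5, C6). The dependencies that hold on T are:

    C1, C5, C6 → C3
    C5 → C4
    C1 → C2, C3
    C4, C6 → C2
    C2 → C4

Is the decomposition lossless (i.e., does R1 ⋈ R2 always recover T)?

Common attributes: R1 ∩ R2 = {C5, C6}.
Closure of {C5, C6}: C5 → C4 applies, adding C4; C4, C6 → C2 applies, adding C2. So (C5, C6)⁺ = {C2, C4, C5, C6}.
The closure contains neither all of R1 = {C1, C5, C6} nor all of R2 = {C2, C3, C4, C5, C6}, so the common attributes are not a superkey of either fragment. The join is lossy.

No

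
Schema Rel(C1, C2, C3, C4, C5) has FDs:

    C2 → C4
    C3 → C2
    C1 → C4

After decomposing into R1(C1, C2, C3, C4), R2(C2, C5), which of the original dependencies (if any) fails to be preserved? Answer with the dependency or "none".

none

C2 → C4 lies within R1.
C3 → C2 lies within R1.
C1 → C4 lies within R1.
Every dependency is enforceable on the fragments, so the decomposition is dependency-preserving.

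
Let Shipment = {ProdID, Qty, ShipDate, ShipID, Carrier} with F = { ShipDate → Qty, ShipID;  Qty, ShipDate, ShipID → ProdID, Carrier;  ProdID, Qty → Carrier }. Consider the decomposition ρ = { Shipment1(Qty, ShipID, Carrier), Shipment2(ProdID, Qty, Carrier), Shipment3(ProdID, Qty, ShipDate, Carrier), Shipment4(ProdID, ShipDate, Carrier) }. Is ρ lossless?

Chase test. Columns are ProdID, Qty, ShipDate, ShipID, Carrier; row i has aⱼ where attribute j ∈ Shipmenti, else bᵢⱼ.
Initial tableau (one row per fragment):
  row 1: b11 a2 b13 a4 a5
  row 2: a1 a2 b23 b24 a5
  row 3: a1 a2 a3 b34 a5
  row 4: a1 b42 a3 b44 a5
Rows 3 and 4 agree on ShipDate; apply ShipDate→Qty, ShipID and equate their Qty, ShipID entries.
No row becomes fully distinguished — the join is lossy.

No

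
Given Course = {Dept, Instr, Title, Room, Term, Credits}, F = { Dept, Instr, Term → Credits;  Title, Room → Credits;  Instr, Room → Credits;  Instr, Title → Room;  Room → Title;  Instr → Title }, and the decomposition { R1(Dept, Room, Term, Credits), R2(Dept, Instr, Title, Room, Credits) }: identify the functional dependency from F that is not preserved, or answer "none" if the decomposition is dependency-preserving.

Dept, Instr, Term → Credits: restricted closure across fragments reaches Credits.
Title, Room → Credits lies within R2.
Instr, Room → Credits lies within R2.
Instr, Title → Room lies within R2.
Room → Title lies within R2.
Instr → Title lies within R2.
Every dependency is enforceable on the fragments, so the decomposition is dependency-preserving.

none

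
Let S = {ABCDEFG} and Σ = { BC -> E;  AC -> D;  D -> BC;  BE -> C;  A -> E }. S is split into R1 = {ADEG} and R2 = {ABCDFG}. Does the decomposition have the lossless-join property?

Common attributes: R1 ∩ R2 = {ADG}.
Closure of {ADG}: D → BC applies, adding BC; A → E applies, adding E. So (ADG)⁺ = {ABCDEG}.
This closure contains every attribute of R1, so R1 ∩ R2 → R1. The join is lossless.

Yes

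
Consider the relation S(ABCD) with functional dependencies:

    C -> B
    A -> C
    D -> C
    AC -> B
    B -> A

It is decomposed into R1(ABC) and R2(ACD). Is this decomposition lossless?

Common attributes: R1 ∩ R2 = {AC}.
Closure of {AC}: C → B applies, adding B. So (AC)⁺ = {ABC}.
This closure contains every attribute of R1, so R1 ∩ R2 → R1. The join is lossless.

Yes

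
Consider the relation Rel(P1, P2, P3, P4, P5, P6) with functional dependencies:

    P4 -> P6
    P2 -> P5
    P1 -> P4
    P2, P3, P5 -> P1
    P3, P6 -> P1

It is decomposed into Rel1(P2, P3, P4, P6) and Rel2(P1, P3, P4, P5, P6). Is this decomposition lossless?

Common attributes: Rel1 ∩ Rel2 = {P3, P4, P6}.
Closure of {P3, P4, P6}: P3, P6 → P1 applies, adding P1. So (P3, P4, P6)⁺ = {P1, P3, P4, P6}.
The closure contains neither all of Rel1 = {P2, P3, P4, P6} nor all of Rel2 = {P1, P3, P4, P5, P6}, so the common attributes are not a superkey of either fragment. The join is lossy.

No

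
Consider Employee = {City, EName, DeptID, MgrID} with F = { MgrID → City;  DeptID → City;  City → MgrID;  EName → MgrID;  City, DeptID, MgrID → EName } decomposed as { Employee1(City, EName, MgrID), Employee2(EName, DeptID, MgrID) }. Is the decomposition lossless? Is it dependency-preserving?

lossless and dependency-preserving

Lossless test: (EName, MgrID)⁺ = {City, EName, MgrID}, which contains all of one fragment — lossless.
Dependency preservation: DeptID → City; City, DeptID, MgrID → EName are not contained in any single fragment, but the restricted closure of each left-hand side across the fragments still reaches the right-hand side; the remaining FDs each lie inside some fragment. All dependencies are preserved.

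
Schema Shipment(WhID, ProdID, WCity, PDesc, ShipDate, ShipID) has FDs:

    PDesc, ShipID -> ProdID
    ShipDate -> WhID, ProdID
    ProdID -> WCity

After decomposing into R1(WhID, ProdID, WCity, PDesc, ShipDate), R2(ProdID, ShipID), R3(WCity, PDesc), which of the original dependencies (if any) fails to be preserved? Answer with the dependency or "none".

PDesc, ShipID -> ProdID

Check PDesc, ShipID → ProdID: no single fragment contains all of {ProdID, PDesc, ShipID}, and the restricted closure of {PDesc, ShipID} across the fragments never reaches {ProdID}.
ShipDate → WhID, ProdID is preserved.
ProdID → WCity is preserved.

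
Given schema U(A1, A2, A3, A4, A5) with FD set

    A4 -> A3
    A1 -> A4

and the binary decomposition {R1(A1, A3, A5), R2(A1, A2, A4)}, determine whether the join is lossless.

No

Common attributes: R1 ∩ R2 = {A1}.
Closure of {A1}: A1 → A4 applies, adding A4; A4 → A3 applies, adding A3. So (A1)⁺ = {A1, A3, A4}.
The closure contains neither all of R1 = {A1, A3, A5} nor all of R2 = {A1, A2, A4}, so the common attributes are not a superkey of either fragment. The join is lossy.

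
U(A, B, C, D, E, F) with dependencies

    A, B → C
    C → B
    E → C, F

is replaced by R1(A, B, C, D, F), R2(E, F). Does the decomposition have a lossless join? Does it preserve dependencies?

lossy and not dependency-preserving

Lossless test: (F)⁺ = {F}, which is a superkey of neither fragment — lossy.
Dependency preservation: the restricted closure of {E} across the fragments never reaches {C, F}, so E → C, F cannot be enforced without a join — not preserved.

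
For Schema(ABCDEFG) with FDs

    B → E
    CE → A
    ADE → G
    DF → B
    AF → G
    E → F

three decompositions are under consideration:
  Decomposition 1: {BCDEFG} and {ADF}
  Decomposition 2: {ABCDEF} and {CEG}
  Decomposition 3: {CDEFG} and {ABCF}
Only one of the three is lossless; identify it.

Decomposition 2

Decomposition 1: common = {DF}, closure = {BDEF} → lossy.
Decomposition 2: common = {CE}, closure = {ACEFG} → lossless.
Decomposition 3: common = {CF}, closure = {CF} → lossy.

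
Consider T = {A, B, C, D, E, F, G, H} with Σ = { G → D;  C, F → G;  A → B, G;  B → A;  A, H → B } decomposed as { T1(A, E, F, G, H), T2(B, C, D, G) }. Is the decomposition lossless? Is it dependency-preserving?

lossy and not dependency-preserving

Lossless test: (G)⁺ = {D, G}, which is a superkey of neither fragment — lossy.
Dependency preservation: the restricted closure of {C, F} across the fragments never reaches {G}, so C, F → G cannot be enforced without a join — not preserved.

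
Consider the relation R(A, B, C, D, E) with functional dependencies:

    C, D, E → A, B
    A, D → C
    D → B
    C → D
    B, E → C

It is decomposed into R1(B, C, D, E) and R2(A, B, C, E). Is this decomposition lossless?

Common attributes: R1 ∩ R2 = {B, C, E}.
Closure of {B, C, E}: C → D applies, adding D; C, D, E → A, B applies, adding A. So (B, C, E)⁺ = {A, B, C, D, E}.
This closure contains every attribute of R1, so R1 ∩ R2 → R1. The join is lossless.

Yes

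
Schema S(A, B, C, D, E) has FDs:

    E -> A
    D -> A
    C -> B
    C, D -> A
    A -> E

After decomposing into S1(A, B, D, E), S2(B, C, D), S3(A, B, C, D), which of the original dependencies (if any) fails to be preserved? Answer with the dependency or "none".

none

E → A lies within S1.
D → A lies within S1.
C → B lies within S2.
C, D → A lies within S3.
A → E lies within S1.
Every dependency is enforceable on the fragments, so the decomposition is dependency-preserving.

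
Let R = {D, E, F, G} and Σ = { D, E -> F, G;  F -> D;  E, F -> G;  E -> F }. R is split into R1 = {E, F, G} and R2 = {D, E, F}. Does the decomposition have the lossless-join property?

Common attributes: R1 ∩ R2 = {E, F}.
Closure of {E, F}: F → D applies, adding D; E, F → G applies, adding G. So (E, F)⁺ = {D, E, F, G}.
This closure contains every attribute of R1, so R1 ∩ R2 → R1. The join is lossless.

Yes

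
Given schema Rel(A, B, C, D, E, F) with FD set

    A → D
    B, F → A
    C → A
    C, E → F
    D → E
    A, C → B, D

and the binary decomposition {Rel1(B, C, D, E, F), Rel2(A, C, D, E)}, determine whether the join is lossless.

Yes

Common attributes: Rel1 ∩ Rel2 = {C, D, E}.
Closure of {C, D, E}: C → A applies, adding A; C, E → F applies, adding F; A, C → B, D applies, adding B. So (C, D, E)⁺ = {A, B, C, D, E, F}.
This closure contains every attribute of Rel1, so Rel1 ∩ Rel2 → Rel1. The join is lossless.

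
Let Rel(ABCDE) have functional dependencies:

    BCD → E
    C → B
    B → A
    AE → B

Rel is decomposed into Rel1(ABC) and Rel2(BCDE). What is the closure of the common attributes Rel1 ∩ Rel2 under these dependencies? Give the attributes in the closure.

Rel1 ∩ Rel2 = {BC}.
B → A applies, adding A
Closure: {ABC}.

ABC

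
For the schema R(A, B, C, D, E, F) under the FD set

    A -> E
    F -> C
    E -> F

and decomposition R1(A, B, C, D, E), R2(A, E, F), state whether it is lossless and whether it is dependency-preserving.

lossless but not dependency-preserving

Lossless test: (A, E)⁺ = {A, C, E, F}, which contains all of one fragment — lossless.
Dependency preservation: the restricted closure of {F} across the fragments never reaches {C}, so F → C cannot be enforced without a join — not preserved.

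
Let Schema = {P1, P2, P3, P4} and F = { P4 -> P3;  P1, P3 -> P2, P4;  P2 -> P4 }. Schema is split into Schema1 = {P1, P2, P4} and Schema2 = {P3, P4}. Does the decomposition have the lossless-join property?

Yes

Common attributes: Schema1 ∩ Schema2 = {P4}.
Closure of {P4}: P4 → P3 applies, adding P3. So (P4)⁺ = {P3, P4}.
This closure contains every attribute of Schema2, so Schema1 ∩ Schema2 → Schema2. The join is lossless.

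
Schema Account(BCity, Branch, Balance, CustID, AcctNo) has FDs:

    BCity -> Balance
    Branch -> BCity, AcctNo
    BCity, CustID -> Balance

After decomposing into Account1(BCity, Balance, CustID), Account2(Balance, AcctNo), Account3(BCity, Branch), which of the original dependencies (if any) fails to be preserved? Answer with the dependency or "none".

Branch -> BCity, AcctNo

Check Branch → BCity, AcctNo: no single fragment contains all of {BCity, Branch, AcctNo}, and the restricted closure of {Branch} across the fragments never reaches {BCity, AcctNo}.
BCity → Balance is preserved.
BCity, CustID → Balance is preserved.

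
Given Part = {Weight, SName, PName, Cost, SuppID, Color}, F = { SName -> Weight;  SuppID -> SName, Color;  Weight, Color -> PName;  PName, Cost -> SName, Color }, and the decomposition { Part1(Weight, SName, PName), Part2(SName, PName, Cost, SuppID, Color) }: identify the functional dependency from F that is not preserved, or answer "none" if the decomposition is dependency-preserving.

Weight, Color -> PName

Check Weight, Color → PName: no single fragment contains all of {Weight, PName, Color}, and the restricted closure of {Weight, Color} across the fragments never reaches {PName}.
SName → Weight is preserved.
SuppID → SName, Color is preserved.
PName, Cost → SName, Color is preserved.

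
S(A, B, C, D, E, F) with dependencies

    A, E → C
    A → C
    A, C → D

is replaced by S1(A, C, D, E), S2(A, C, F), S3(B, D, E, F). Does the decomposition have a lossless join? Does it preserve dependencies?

Lossless test (chase): Rows 1 and 2 agree on A, C; apply A, C→D and equate their D entries. No row becomes fully distinguished — the join is lossy.
Dependency preservation: every FD's attributes lie within a single fragment, so each can be enforced locally — preserved.

lossy but dependency-preserving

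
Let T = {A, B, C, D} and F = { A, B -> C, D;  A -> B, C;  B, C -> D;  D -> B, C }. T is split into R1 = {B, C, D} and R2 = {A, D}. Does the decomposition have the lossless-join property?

Common attributes: R1 ∩ R2 = {D}.
Closure of {D}: D → B, C applies, adding B, C. So (D)⁺ = {B, C, D}.
This closure contains every attribute of R1, so R1 ∩ R2 → R1. The join is lossless.

Yes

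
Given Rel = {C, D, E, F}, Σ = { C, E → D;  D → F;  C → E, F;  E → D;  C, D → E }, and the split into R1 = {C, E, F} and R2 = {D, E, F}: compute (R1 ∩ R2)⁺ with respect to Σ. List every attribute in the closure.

D, E, F

R1 ∩ R2 = {E, F}.
E → D applies, adding D
Closure: {D, E, F}.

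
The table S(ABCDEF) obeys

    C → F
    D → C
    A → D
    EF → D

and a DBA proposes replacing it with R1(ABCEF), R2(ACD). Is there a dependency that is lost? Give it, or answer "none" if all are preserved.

Check EF → D: no single fragment contains all of {DEF}, and the restricted closure of {EF} across the fragments never reaches {D}.
C → F is preserved.
D → C is preserved.
A → D is preserved.

EF → D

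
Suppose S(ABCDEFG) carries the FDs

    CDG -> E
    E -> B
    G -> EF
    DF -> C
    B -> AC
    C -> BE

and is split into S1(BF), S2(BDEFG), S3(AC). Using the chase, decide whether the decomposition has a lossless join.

Chase test. Columns are ABCDEFG; row i has aⱼ where attribute j ∈ Si, else bᵢⱼ.
Initial tableau (one row per fragment):
  row 1: b11 a2 b13 b14 b15 a6 b17
  row 2: b21 a2 b23 a4 a5 a6 a7
  row 3: a1 b32 a3 b34 b35 b36 b37
Rows 1 and 2 agree on B; apply B→AC and equate their AC entries.
Rows 1 and 2 agree on C; apply C→BE and equate their BE entries.
No row becomes fully distinguished — the join is lossy.

No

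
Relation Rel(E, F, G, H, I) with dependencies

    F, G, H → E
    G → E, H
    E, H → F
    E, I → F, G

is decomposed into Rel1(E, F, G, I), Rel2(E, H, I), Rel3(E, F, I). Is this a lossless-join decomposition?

Yes

Chase test. Columns are E, F, G, H, I; row i has aⱼ where attribute j ∈ Reli, else bᵢⱼ.
Initial tableau (one row per fragment):
  row 1: a1 a2 a3 b14 a5
  row 2: a1 b22 b23 a4 a5
  row 3: a1 a2 b33 b34 a5
Rows 1 and 2 agree on E, I; apply E, I→F, G and equate their F, G entries.
Rows 1 and 3 agree on E, I; apply E, I→F, G and equate their F, G entries.
Rows 1 and 2 agree on G; apply G→E, H and equate their E, H entries.
Rows 1 and 3 agree on G; apply G→E, H and equate their E, H entries.
Row 1 is now all distinguished symbols — the join is lossless.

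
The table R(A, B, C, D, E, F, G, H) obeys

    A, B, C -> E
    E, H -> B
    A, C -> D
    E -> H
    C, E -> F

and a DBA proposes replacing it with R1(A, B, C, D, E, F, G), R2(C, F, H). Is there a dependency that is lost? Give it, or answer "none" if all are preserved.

E -> H

Check E → H: no single fragment contains all of {E, H}, and the restricted closure of {E} across the fragments never reaches {H}.
A, B, C → E is preserved.
E, H → B is preserved.
A, C → D is preserved.
C, E → F is preserved.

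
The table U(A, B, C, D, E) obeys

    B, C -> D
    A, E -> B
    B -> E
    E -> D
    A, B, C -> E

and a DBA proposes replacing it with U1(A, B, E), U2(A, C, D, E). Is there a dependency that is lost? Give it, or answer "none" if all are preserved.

B, C → D: restricted closure across fragments reaches D.
A, E → B lies within U1.
B → E lies within U1.
E → D lies within U2.
A, B, C → E: restricted closure across fragments reaches E.
Every dependency is enforceable on the fragments, so the decomposition is dependency-preserving.

none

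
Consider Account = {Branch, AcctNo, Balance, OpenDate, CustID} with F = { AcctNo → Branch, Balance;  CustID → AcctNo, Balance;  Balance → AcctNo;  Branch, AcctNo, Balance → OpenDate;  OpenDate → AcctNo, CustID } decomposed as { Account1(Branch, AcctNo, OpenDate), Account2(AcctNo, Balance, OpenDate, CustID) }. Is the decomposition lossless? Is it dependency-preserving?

Lossless test: (AcctNo, OpenDate)⁺ = {Branch, AcctNo, Balance, OpenDate, CustID}, which contains all of one fragment — lossless.
Dependency preservation: AcctNo → Branch, Balance; Branch, AcctNo, Balance → OpenDate are not contained in any single fragment, but the restricted closure of each left-hand side across the fragments still reaches the right-hand side; the remaining FDs each lie inside some fragment. All dependencies are preserved.

lossless and dependency-preserving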